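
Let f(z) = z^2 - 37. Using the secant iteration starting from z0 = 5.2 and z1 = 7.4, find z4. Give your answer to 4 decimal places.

f(5.2) = -9.960000, f(7.4) = 17.760000
z2 = 7.400000 − 17.760000·(7.400000 − 5.200000) / (17.760000 − (-9.960000)) = 7.400000 − (39.072000)/(27.720000) = 5.990476
f(5.990476) = -1.114195
z3 = 5.990476 − (-1.114195)·(5.990476 − 7.400000) / (-1.114195 − 17.760000) = 5.990476 − (1.570484)/(-18.874195) = 6.073684
f(6.073684) = -0.110360
z4 = 6.073684 − (-0.110360)·(6.073684 − 5.990476) / (-0.110360 − (-1.114195)) = 6.073684 − (-0.009183)/(1.003835) = 6.082832

6.0828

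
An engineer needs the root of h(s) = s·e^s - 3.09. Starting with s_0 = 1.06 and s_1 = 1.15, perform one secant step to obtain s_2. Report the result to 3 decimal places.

h(1.06) = -0.03045, h(1.15) = 0.54192
s_2 = 1.15000 − 0.54192·(1.15000 − 1.06000) / (0.54192 − (-0.03045)) = 1.15000 − (0.04877)/(0.57237) = 1.06479

1.065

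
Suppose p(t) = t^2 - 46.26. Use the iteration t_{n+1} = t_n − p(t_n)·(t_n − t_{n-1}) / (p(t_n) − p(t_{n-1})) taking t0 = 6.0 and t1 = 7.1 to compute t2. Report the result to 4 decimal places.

p(6.0) = -10.260000, p(7.1) = 4.150000
t2 = 7.100000 − 4.150000·(7.100000 − 6.000000) / (4.150000 − (-10.260000)) = 7.100000 − (4.565000)/(14.410000) = 6.783206

6.7832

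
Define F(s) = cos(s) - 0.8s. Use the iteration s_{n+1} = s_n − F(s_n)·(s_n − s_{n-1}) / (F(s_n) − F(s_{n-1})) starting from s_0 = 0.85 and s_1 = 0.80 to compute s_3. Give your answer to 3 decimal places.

0.837

F(0.85) = -0.02002, F(0.80) = 0.05671
s_2 = 0.80000 − 0.05671·(0.80000 − 0.85000) / (0.05671 − (-0.02002)) = 0.80000 − (-0.00284)/(0.07672) = 0.83696
F(0.83696) = 0.00016
s_3 = 0.83696 − 0.00016·(0.83696 − 0.80000) / (0.00016 − 0.05671) = 0.83696 − (0.00001)/(-0.05654) = 0.83706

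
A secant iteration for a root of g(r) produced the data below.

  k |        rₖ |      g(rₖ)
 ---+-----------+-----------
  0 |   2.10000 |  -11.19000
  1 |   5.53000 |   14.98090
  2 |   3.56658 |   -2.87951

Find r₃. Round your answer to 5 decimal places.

r₃ = 3.56658 − (-2.87951)·(3.56658 − 5.53000) / (-2.87951 − 14.98090)
   = 3.56658 − (5.6536875)/(-17.8604100) = 3.8831286

3.88313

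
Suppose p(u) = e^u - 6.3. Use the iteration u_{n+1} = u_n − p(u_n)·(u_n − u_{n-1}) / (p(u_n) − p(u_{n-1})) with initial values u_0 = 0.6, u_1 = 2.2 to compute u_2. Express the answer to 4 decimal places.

1.5947

p(0.6) = -4.477881, p(2.2) = 2.725013
u_2 = 2.200000 − 2.725013·(2.200000 − 0.600000) / (2.725013 − (-4.477881)) = 2.200000 − (4.360022)/(7.202895) = 1.594685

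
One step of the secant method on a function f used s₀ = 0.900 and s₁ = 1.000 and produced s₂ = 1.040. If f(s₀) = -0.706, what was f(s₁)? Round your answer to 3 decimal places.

-0.202

The secant line through (0.900, -0.706) and (1.000, f(s₁)) crosses zero at s₂ = 1.040.
So (0.900, -0.706), (1.000, f(s₁)), (1.040, 0) are collinear:
f(s₁) = -0.706 · (1.000 − 1.040) / (0.900 − 1.040) = -0.706 · (-0.04000)/(-0.14000) = -0.20171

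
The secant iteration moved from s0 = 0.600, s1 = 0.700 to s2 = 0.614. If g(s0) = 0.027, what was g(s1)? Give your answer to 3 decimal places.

-0.166

The secant line through (0.600, 0.027) and (0.700, g(s1)) crosses zero at s2 = 0.614.
So (0.600, 0.027), (0.700, g(s1)), (0.614, 0) are collinear:
g(s1) = 0.027 · (0.700 − 0.614) / (0.600 − 0.614) = 0.027 · (0.08600)/(-0.01400) = -0.16586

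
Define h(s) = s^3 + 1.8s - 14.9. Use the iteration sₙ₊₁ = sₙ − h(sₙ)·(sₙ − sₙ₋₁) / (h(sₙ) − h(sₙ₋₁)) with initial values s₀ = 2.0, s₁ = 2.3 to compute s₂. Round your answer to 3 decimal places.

2.210

h(2.0) = -3.30000, h(2.3) = 1.40700
s₂ = 2.30000 − 1.40700·(2.30000 − 2.00000) / (1.40700 − (-3.30000)) = 2.30000 − (0.42210)/(4.70700) = 2.21033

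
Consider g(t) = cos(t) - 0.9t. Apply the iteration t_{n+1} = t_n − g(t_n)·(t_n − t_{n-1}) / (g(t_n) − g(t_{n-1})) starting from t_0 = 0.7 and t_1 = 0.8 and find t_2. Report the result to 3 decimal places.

0.785

g(0.7) = 0.13484, g(0.8) = -0.02329
t_2 = 0.80000 − (-0.02329)·(0.80000 − 0.70000) / (-0.02329 − 0.13484) = 0.80000 − (-0.00233)/(-0.15814) = 0.78527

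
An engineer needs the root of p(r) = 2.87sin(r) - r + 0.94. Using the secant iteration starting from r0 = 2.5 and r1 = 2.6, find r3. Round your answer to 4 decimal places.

p(2.5) = 0.157615, p(2.6) = -0.180511
r2 = 2.600000 − (-0.180511)·(2.600000 − 2.500000) / (-0.180511 − 0.157615) = 2.600000 − (-0.018051)/(-0.338126) = 2.546614
p(2.546614) = 0.001994
r3 = 2.546614 − 0.001994·(2.546614 − 2.600000) / (0.001994 − (-0.180511)) = 2.546614 − (-0.000106)/(0.182506) = 2.547198

2.5472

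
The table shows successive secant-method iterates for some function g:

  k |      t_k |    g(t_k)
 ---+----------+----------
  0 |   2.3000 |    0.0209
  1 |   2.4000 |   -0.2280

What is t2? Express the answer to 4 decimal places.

2.3084

t2 = 2.4000 − (-0.2280)·(2.4000 − 2.3000) / (-0.2280 − 0.0209)
   = 2.4000 − (-0.022800)/(-0.248900) = 2.308397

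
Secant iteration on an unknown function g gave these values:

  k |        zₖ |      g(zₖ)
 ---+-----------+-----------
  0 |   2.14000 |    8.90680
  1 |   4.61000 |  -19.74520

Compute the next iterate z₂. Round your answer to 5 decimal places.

z₂ = 4.61000 − (-19.74520)·(4.61000 − 2.14000) / (-19.74520 − 8.90680)
   = 4.61000 − (-48.7706440)/(-28.6520000) = 2.9078276

2.90783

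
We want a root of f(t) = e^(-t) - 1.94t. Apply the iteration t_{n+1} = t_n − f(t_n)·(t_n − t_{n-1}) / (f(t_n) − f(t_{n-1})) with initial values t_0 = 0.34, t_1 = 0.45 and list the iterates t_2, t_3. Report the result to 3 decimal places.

0.360, 0.360

f(0.34) = 0.05217, f(0.45) = -0.23537
t_2 = 0.45000 − (-0.23537)·(0.45000 − 0.34000) / (-0.23537 − 0.05217) = 0.45000 − (-0.02589)/(-0.28754) = 0.35996
f(0.35996) = -0.00061
t_3 = 0.35996 − (-0.00061)·(0.35996 − 0.45000) / (-0.00061 − (-0.23537)) = 0.35996 − (0.00006)/(0.23476) = 0.35972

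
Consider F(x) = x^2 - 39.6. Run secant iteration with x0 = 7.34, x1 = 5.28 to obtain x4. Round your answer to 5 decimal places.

F(7.34) = 14.2756000, F(5.28) = -11.7216000
x2 = 5.2800000 − (-11.7216000)·(5.2800000 − 7.3400000) / (-11.7216000 − 14.2756000) = 5.2800000 − (24.1464960)/(-25.9972000) = 6.2088114
F(6.2088114) = -1.0506609
x3 = 6.2088114 − (-1.0506609)·(6.2088114 − 5.2800000) / (-1.0506609 − (-11.7216000)) = 6.2088114 − (-0.9758658)/(10.6709391) = 6.3002622
F(6.3002622) = 0.0933038
x4 = 6.3002622 − 0.0933038·(6.3002622 − 6.2088114) / (0.0933038 − (-1.0506609)) = 6.3002622 − (0.0085327)/(1.1439647) = 6.2928033

6.29280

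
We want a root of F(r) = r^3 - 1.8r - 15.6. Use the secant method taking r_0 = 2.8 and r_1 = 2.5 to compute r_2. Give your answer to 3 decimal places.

F(2.8) = 1.31200, F(2.5) = -4.47500
r_2 = 2.50000 − (-4.47500)·(2.50000 − 2.80000) / (-4.47500 − 1.31200) = 2.50000 − (1.34250)/(-5.78700) = 2.73199

2.732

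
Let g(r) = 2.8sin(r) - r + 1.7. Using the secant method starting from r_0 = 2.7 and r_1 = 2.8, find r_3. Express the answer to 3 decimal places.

2.755

g(2.7) = 0.19666, g(2.8) = -0.16203
r_2 = 2.80000 − (-0.16203)·(2.80000 − 2.70000) / (-0.16203 − 0.19666) = 2.80000 − (-0.01620)/(-0.35870) = 2.75483
g(2.75483) = 0.00132
r_3 = 2.75483 − 0.00132·(2.75483 − 2.80000) / (0.00132 − (-0.16203)) = 2.75483 − (-0.00006)/(0.16335) = 2.75519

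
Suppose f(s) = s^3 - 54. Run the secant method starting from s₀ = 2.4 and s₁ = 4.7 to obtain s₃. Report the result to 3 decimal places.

3.702

f(2.4) = -40.17600, f(4.7) = 49.82300
s₂ = 4.70000 − 49.82300·(4.70000 − 2.40000) / (49.82300 − (-40.17600)) = 4.70000 − (114.59290)/(89.99900) = 3.42673
f(3.42673) = -13.76165
s₃ = 3.42673 − (-13.76165)·(3.42673 − 4.70000) / (-13.76165 − 49.82300) = 3.42673 − (17.52227)/(-63.58465) = 3.70231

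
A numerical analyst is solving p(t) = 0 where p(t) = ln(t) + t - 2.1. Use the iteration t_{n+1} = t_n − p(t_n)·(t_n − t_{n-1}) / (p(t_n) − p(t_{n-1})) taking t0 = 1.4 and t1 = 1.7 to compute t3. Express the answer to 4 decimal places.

p(1.4) = -0.363528, p(1.7) = 0.130628
t2 = 1.700000 − 0.130628·(1.700000 − 1.400000) / (0.130628 − (-0.363528)) = 1.700000 − (0.039188)/(0.494156) = 1.620696
p(1.620696) = 0.003552
t3 = 1.620696 − 0.003552·(1.620696 − 1.700000) / (0.003552 − 0.130628) = 1.620696 − (-0.000282)/(-0.127076) = 1.618480

1.6185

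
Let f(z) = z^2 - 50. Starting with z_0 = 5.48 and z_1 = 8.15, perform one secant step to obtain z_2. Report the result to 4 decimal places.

f(5.48) = -19.969600, f(8.15) = 16.422500
z_2 = 8.150000 − 16.422500·(8.150000 − 5.480000) / (16.422500 − (-19.969600)) = 8.150000 − (43.848075)/(36.392100) = 6.945121

6.9451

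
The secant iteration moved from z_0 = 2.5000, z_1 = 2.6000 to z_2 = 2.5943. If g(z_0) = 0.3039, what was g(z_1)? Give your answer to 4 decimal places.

-0.0184

The secant line through (2.5000, 0.3039) and (2.6000, g(z_1)) crosses zero at z_2 = 2.5943.
So (2.5000, 0.3039), (2.6000, g(z_1)), (2.5943, 0) are collinear:
g(z_1) = 0.3039 · (2.6000 − 2.5943) / (2.5000 − 2.5943) = 0.3039 · (0.005700)/(-0.094300) = -0.018369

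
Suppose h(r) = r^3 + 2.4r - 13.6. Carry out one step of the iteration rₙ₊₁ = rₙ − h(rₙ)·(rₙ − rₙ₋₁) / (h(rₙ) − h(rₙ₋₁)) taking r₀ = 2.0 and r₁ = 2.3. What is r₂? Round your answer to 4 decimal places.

h(2.0) = -0.800000, h(2.3) = 4.087000
r₂ = 2.300000 − 4.087000·(2.300000 − 2.000000) / (4.087000 − (-0.800000)) = 2.300000 − (1.226100)/(4.887000) = 2.049110

2.0491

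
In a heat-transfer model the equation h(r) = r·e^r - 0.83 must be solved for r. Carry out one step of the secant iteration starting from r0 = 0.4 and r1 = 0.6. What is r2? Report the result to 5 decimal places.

0.49396

h(0.4) = -0.2332701, h(0.6) = 0.2632713
r2 = 0.6000000 − 0.2632713·(0.6000000 − 0.4000000) / (0.2632713 − (-0.2332701)) = 0.6000000 − (0.0526543)/(0.4965414) = 0.4939580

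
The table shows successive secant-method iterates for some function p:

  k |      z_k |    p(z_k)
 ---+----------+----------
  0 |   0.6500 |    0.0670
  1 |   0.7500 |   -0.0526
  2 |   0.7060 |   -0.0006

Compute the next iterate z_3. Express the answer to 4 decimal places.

0.7055

z_3 = 0.7060 − (-0.0006)·(0.7060 − 0.7500) / (-0.0006 − (-0.0526))
   = 0.7060 − (0.000026)/(0.052000) = 0.705492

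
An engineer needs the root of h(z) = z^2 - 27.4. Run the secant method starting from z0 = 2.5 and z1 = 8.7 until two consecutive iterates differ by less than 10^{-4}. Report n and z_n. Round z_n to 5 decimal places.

n = 7, z_n = 5.23450

h(2.5) = -21.1500000, h(8.7) = 48.2900000
z2 = 8.7000000 − 48.2900000·(6.2000000)/(69.4400000) = 4.3883929;  |Δ| = 4.3116071
h(4.3883929) = -8.1420081
z3 = 4.3883929 − (-8.1420081)·(-4.3116071)/(-56.4320081) = 5.0104714;  |Δ| = 0.6220785
h(5.0104714) = -2.2951765
z4 = 5.0104714 − (-2.2951765)·(0.6220785)/(5.8468316) = 5.2546686;  |Δ| = 0.2441972
h(5.2546686) = 0.2115421
z5 = 5.2546686 − 0.2115421·(0.2441972)/(2.5067187) = 5.2340608;  |Δ| = 0.0206078
h(5.2340608) = -0.0046077
z6 = 5.2340608 − (-0.0046077)·(-0.0206078)/(-0.2161498) = 5.2345001;  |Δ| = 0.0004393
h(5.2345001) = -0.0000089
z7 = 5.2345001 − (-0.0000089)·(0.0004393)/(0.0045988) = 5.2345009;  |Δ| = 0.0000008
|z7 − z6| = 0.0000008 < 10^{-4}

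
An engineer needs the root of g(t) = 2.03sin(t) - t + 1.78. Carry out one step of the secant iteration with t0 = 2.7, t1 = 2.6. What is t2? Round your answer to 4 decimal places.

2.6812

g(2.7) = -0.052419, g(2.6) = 0.226468
t2 = 2.600000 − 0.226468·(2.600000 − 2.700000) / (0.226468 − (-0.052419)) = 2.600000 − (-0.022647)/(0.278887) = 2.681204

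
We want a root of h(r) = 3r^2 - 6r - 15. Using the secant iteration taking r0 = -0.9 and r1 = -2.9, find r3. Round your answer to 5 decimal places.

-1.41740

h(-0.9) = -7.1700000, h(-2.9) = 27.6300000
r2 = -2.9000000 − 27.6300000·(-2.9000000 − (-0.9000000)) / (27.6300000 − (-7.1700000)) = -2.9000000 − (-55.2600000)/(34.8000000) = -1.3120690
h(-1.3120690) = -1.9630113
r3 = -1.3120690 − (-1.9630113)·(-1.3120690 − (-2.9000000)) / (-1.9630113 − 27.6300000) = -1.3120690 − (-3.1171266)/(-29.5930113) = -1.4174022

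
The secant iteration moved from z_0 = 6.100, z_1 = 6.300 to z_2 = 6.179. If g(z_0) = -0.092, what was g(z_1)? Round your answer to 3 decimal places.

0.141

The secant line through (6.100, -0.092) and (6.300, g(z_1)) crosses zero at z_2 = 6.179.
So (6.100, -0.092), (6.300, g(z_1)), (6.179, 0) are collinear:
g(z_1) = -0.092 · (6.300 − 6.179) / (6.100 − 6.179) = -0.092 · (0.12100)/(-0.07900) = 0.14091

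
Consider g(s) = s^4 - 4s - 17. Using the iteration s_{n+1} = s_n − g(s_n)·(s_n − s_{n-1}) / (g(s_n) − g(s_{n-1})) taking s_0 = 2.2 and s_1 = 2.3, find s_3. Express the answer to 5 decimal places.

2.25882

g(2.2) = -2.3744000, g(2.3) = 1.7841000
s_2 = 2.3000000 − 1.7841000·(2.3000000 − 2.2000000) / (1.7841000 − (-2.3744000)) = 2.3000000 − (0.1784100)/(4.1585000) = 2.2570975
g(2.2570975) = -0.0745701
s_3 = 2.2570975 − (-0.0745701)·(2.2570975 − 2.3000000) / (-0.0745701 − 1.7841000) = 2.2570975 − (0.0031992)/(-1.8586701) = 2.2588188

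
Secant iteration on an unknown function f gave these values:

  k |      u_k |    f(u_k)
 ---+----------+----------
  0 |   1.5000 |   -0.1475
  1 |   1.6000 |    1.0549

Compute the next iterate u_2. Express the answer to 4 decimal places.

1.5123

u_2 = 1.6000 − 1.0549·(1.6000 − 1.5000) / (1.0549 − (-0.1475))
   = 1.6000 − (0.105490)/(1.202400) = 1.512267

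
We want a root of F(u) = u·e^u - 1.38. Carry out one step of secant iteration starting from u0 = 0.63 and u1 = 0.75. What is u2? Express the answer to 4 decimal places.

F(0.63) = -0.197105, F(0.75) = 0.207750
u2 = 0.750000 − 0.207750·(0.750000 − 0.630000) / (0.207750 − (-0.197105)) = 0.750000 − (0.024930)/(0.404855) = 0.688422

0.6884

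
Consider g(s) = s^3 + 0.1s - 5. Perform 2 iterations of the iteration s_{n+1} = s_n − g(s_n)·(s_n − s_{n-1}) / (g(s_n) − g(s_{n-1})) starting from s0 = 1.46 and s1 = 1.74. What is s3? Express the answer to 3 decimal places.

g(1.46) = -1.74186, g(1.74) = 0.44202
s2 = 1.74000 − 0.44202·(1.74000 − 1.46000) / (0.44202 − (-1.74186)) = 1.74000 − (0.12377)/(2.18389) = 1.68333
g(1.68333) = -0.06181
s3 = 1.68333 − (-0.06181)·(1.68333 − 1.74000) / (-0.06181 − 0.44202) = 1.68333 − (0.00350)/(-0.50383) = 1.69028

1.690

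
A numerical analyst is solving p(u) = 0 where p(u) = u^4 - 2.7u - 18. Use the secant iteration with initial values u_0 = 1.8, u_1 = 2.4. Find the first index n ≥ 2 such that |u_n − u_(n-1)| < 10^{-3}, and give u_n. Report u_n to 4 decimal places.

p(1.8) = -12.362400, p(2.4) = 8.697600
u_2 = 2.400000 − 8.697600·(0.600000)/(21.060000) = 2.152205;  |Δ| = 0.247795
p(2.152205) = -2.355651
u_3 = 2.152205 − (-2.355651)·(-0.247795)/(-11.053251) = 2.205015;  |Δ| = 0.052810
p(2.205015) = -0.313619
u_4 = 2.205015 − (-0.313619)·(0.052810)/(2.042032) = 2.213125;  |Δ| = 0.008111
p(2.213125) = 0.014221
u_5 = 2.213125 − 0.014221·(0.008111)/(0.327840) = 2.212774;  |Δ| = 0.000352
|u_5 − u_4| = 0.000352 < 10^{-3}

n = 5, u_n = 2.2128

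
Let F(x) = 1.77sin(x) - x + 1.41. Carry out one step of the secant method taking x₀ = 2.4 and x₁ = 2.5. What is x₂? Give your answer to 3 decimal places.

2.487

F(2.4) = 0.20557, F(2.5) = -0.03070
x₂ = 2.50000 − (-0.03070)·(2.50000 − 2.40000) / (-0.03070 − 0.20557) = 2.50000 − (-0.00307)/(-0.23627) = 2.48700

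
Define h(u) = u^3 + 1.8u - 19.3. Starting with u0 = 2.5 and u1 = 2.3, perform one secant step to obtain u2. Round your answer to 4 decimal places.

h(2.5) = 0.825000, h(2.3) = -2.993000
u2 = 2.300000 − (-2.993000)·(2.300000 − 2.500000) / (-2.993000 − 0.825000) = 2.300000 − (0.598600)/(-3.818000) = 2.456784

2.4568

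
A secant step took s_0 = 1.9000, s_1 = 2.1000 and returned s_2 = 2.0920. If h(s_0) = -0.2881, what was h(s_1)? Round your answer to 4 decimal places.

0.0120

The secant line through (1.9000, -0.2881) and (2.1000, h(s_1)) crosses zero at s_2 = 2.0920.
So (1.9000, -0.2881), (2.1000, h(s_1)), (2.0920, 0) are collinear:
h(s_1) = -0.2881 · (2.1000 − 2.0920) / (1.9000 − 2.0920) = -0.2881 · (0.008000)/(-0.192000) = 0.012004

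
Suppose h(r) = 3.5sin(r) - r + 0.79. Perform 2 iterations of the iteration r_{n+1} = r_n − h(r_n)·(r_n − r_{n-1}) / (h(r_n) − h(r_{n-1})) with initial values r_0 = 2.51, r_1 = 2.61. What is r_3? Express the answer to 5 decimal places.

h(2.51) = 0.3465082, h(2.61) = -0.0458260
r_2 = 2.6100000 − (-0.0458260)·(2.6100000 − 2.5100000) / (-0.0458260 − 0.3465082) = 2.6100000 − (-0.0045826)/(-0.3923342) = 2.5983196
h(2.5983196) = 0.0009722
r_3 = 2.5983196 − 0.0009722·(2.5983196 − 2.6100000) / (0.0009722 − (-0.0458260)) = 2.5983196 − (-0.0000114)/(0.0467982) = 2.5985623

2.59856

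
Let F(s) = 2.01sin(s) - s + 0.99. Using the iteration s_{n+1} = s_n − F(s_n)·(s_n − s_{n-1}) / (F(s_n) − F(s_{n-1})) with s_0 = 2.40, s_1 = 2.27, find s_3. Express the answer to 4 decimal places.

2.3788

F(2.40) = -0.052319, F(2.27) = 0.258363
s_2 = 2.270000 − 0.258363·(2.270000 − 2.400000) / (0.258363 − (-0.052319)) = 2.270000 − (-0.033587)/(0.310682) = 2.378108
F(2.378108) = 0.001693
s_3 = 2.378108 − 0.001693·(2.378108 − 2.270000) / (0.001693 − 0.258363) = 2.378108 − (0.000183)/(-0.256671) = 2.378821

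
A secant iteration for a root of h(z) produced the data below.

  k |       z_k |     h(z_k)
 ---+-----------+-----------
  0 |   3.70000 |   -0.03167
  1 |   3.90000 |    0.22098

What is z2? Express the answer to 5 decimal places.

3.72507

z2 = 3.90000 − 0.22098·(3.90000 − 3.70000) / (0.22098 − (-0.03167))
   = 3.90000 − (0.0441960)/(0.2526500) = 3.7250703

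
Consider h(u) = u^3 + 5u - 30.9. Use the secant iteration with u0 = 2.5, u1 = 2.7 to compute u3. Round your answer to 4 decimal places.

h(2.5) = -2.775000, h(2.7) = 2.283000
u2 = 2.700000 − 2.283000·(2.700000 − 2.500000) / (2.283000 − (-2.775000)) = 2.700000 − (0.456600)/(5.058000) = 2.609727
h(2.609727) = -0.077358
u3 = 2.609727 − (-0.077358)·(2.609727 − 2.700000) / (-0.077358 − 2.283000) = 2.609727 − (0.006983)/(-2.360358) = 2.612686

2.6127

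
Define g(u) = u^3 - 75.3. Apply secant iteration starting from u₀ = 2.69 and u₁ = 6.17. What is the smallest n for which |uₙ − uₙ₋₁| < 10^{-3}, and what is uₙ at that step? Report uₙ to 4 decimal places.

n = 7, uₙ = 4.2228

g(2.69) = -55.834891, g(6.17) = 159.585113
u₂ = 6.170000 − 159.585113·(3.480000)/(215.420004) = 3.591984;  |Δ| = 2.578016
g(3.591984) = -28.954964
u₃ = 3.591984 − (-28.954964)·(-2.578016)/(-188.540077) = 3.987902;  |Δ| = 0.395918
g(3.987902) = -11.878957
u₄ = 3.987902 − (-11.878957)·(0.395918)/(17.076007) = 4.263323;  |Δ| = 0.275421
g(4.263323) = 2.189818
u₅ = 4.263323 − 2.189818·(0.275421)/(14.068775) = 4.220453;  |Δ| = 0.042870
g(4.220453) = -0.124335
u₆ = 4.220453 − (-0.124335)·(-0.042870)/(-2.314153) = 4.222757;  |Δ| = 0.002303
g(4.222757) = -0.001187
u₇ = 4.222757 − (-0.001187)·(0.002303)/(0.123147) = 4.222779;  |Δ| = 0.000022
|u₇ − u₆| = 0.000022 < 10^{-3}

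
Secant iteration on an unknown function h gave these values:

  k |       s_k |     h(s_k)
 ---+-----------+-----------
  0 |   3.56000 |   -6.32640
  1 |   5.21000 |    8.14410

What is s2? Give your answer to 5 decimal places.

s2 = 5.21000 − 8.14410·(5.21000 − 3.56000) / (8.14410 − (-6.32640))
   = 5.21000 − (13.4377650)/(14.4705000) = 4.2813683

4.28137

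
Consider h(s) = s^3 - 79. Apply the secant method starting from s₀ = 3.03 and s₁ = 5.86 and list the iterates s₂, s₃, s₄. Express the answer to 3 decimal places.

3.865, 4.161, 4.305

h(3.03) = -51.18187, h(5.86) = 122.23006
s₂ = 5.86000 − 122.23006·(5.86000 − 3.03000) / (122.23006 − (-51.18187)) = 5.86000 − (345.91106)/(173.41193) = 3.86526
h(3.86526) = -21.25194
s₃ = 3.86526 − (-21.25194)·(3.86526 − 5.86000) / (-21.25194 − 122.23006) = 3.86526 − (42.39201)/(-143.48200) = 4.16072
h(4.16072) = -6.97155
s₄ = 4.16072 − (-6.97155)·(4.16072 − 3.86526) / (-6.97155 − (-21.25194)) = 4.16072 − (-2.05976)/(14.28039) = 4.30495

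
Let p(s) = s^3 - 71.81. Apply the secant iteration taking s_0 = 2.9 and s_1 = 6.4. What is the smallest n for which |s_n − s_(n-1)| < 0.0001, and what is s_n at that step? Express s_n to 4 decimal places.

p(2.9) = -47.421000, p(6.4) = 190.334000
s_2 = 6.400000 − 190.334000·(3.500000)/(237.755000) = 3.598086;  |Δ| = 2.801914
p(3.598086) = -25.228366
s_3 = 3.598086 − (-25.228366)·(-2.801914)/(-215.562366) = 3.926009;  |Δ| = 0.327922
p(3.926009) = -11.296297
s_4 = 3.926009 − (-11.296297)·(0.327922)/(13.932069) = 4.191892;  |Δ| = 0.265884
p(4.191892) = 1.849757
s_5 = 4.191892 − 1.849757·(0.265884)/(13.146055) = 4.154480;  |Δ| = 0.037412
p(4.154480) = -0.104899
s_6 = 4.154480 − (-0.104899)·(-0.037412)/(-1.954656) = 4.156488;  |Δ| = 0.002008
p(4.156488) = -0.000889
s_7 = 4.156488 − (-0.000889)·(0.002008)/(0.104010) = 4.156505;  |Δ| = 0.000017
|s_7 − s_6| = 0.000017 < 0.0001

n = 7, s_n = 4.1565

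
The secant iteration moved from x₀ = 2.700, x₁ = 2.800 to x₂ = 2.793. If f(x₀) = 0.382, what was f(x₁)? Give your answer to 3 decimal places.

The secant line through (2.700, 0.382) and (2.800, f(x₁)) crosses zero at x₂ = 2.793.
So (2.700, 0.382), (2.800, f(x₁)), (2.793, 0) are collinear:
f(x₁) = 0.382 · (2.800 − 2.793) / (2.700 − 2.793) = 0.382 · (0.00700)/(-0.09300) = -0.02875

-0.029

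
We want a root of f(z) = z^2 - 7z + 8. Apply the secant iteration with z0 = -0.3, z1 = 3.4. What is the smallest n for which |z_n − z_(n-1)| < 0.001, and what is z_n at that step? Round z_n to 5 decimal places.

f(-0.3) = 10.1900000, f(3.4) = -4.2400000
z2 = 3.4000000 − (-4.2400000)·(3.7000000)/(-14.4300000) = 2.3128205;  |Δ| = 1.0871795
f(2.3128205) = -2.8406049
z3 = 2.3128205 − (-2.8406049)·(-1.0871795)/(1.3993951) = 0.1059761;  |Δ| = 2.2068444
f(0.1059761) = 7.2693983
z4 = 0.1059761 − 7.2693983·(-2.2068444)/(10.1100031) = 1.6927640;  |Δ| = 1.5867879
f(1.6927640) = -0.9838981
z5 = 1.6927640 − (-0.9838981)·(1.5867879)/(-8.2532964) = 1.5035987;  |Δ| = 0.1891654
f(1.5035987) = -0.2643818
z6 = 1.5035987 − (-0.2643818)·(-0.1891654)/(0.7195164) = 1.4340911;  |Δ| = 0.0695076
f(1.4340911) = 0.0179797
z7 = 1.4340911 − 0.0179797·(-0.0695076)/(0.2823615) = 1.4385171;  |Δ| = 0.0044260
f(1.4385171) = -0.0002881
z8 = 1.4385171 − (-0.0002881)·(0.0044260)/(-0.0182678) = 1.4384473;  |Δ| = 0.0000698
|z8 − z7| = 0.0000698 < 0.001

n = 8, z_n = 1.43845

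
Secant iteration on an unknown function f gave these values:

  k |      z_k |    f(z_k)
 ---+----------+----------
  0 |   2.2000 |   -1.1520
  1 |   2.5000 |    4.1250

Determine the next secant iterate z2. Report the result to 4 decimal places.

2.2655

z2 = 2.5000 − 4.1250·(2.5000 − 2.2000) / (4.1250 − (-1.1520))
   = 2.5000 − (1.237500)/(5.277000) = 2.265492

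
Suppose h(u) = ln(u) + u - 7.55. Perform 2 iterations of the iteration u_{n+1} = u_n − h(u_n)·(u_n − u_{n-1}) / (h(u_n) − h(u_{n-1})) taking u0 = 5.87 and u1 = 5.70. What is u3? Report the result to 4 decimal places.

h(5.87) = 0.089855, h(5.70) = -0.109534
u2 = 5.700000 − (-0.109534)·(5.700000 − 5.870000) / (-0.109534 − 0.089855) = 5.700000 − (0.018621)/(-0.199388) = 5.793389
h(5.793389) = 0.000107
u3 = 5.793389 − 0.000107·(5.793389 − 5.700000) / (0.000107 − (-0.109534)) = 5.793389 − (0.000010)/(0.109641) = 5.793298

5.7933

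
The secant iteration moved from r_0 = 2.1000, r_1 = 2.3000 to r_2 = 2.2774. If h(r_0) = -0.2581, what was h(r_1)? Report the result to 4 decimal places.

0.0329

The secant line through (2.1000, -0.2581) and (2.3000, h(r_1)) crosses zero at r_2 = 2.2774.
So (2.1000, -0.2581), (2.3000, h(r_1)), (2.2774, 0) are collinear:
h(r_1) = -0.2581 · (2.3000 − 2.2774) / (2.1000 − 2.2774) = -0.2581 · (0.022600)/(-0.177400) = 0.032881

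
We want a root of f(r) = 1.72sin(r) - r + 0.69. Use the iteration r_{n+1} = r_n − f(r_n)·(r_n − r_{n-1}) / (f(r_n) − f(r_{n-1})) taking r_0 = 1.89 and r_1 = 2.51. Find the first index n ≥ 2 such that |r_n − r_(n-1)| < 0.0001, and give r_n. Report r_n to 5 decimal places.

f(1.89) = 0.4331153, f(2.51) = -0.8044588
r_2 = 2.5100000 − (-0.8044588)·(0.6200000)/(-1.2375741) = 2.1069821;  |Δ| = 0.4030179
f(2.1069821) = 0.0616390
r_3 = 2.1069821 − 0.0616390·(-0.4030179)/(0.8660978) = 2.1356644;  |Δ| = 0.0286822
f(2.1356644) = 0.0071495
r_4 = 2.1356644 − 0.0071495·(0.0286822)/(-0.0544895) = 2.1394277;  |Δ| = 0.0037634
f(2.1394277) = -0.0000892
r_5 = 2.1394277 − (-0.0000892)·(0.0037634)/(-0.0072387) = 2.1393814;  |Δ| = 0.0000464
|r_5 − r_4| = 0.0000464 < 0.0001

n = 5, r_n = 2.13938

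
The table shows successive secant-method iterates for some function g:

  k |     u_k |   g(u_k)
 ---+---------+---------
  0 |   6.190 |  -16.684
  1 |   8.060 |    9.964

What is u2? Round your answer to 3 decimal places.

7.361

u2 = 8.060 − 9.964·(8.060 − 6.190) / (9.964 − (-16.684))
   = 8.060 − (18.63268)/(26.64800) = 7.36079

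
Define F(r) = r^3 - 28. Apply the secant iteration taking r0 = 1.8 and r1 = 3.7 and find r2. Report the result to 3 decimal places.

2.740

F(1.8) = -22.16800, F(3.7) = 22.65300
r2 = 3.70000 − 22.65300·(3.70000 − 1.80000) / (22.65300 − (-22.16800)) = 3.70000 − (43.04070)/(44.82100) = 2.73972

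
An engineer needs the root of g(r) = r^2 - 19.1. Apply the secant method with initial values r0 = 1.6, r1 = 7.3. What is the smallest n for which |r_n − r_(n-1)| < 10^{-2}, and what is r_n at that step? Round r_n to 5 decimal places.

n = 6, r_n = 4.37035

g(1.6) = -16.5400000, g(7.3) = 34.1900000
r2 = 7.3000000 − 34.1900000·(5.7000000)/(50.7300000) = 3.4584270;  |Δ| = 3.8415730
g(3.4584270) = -7.1392829
r3 = 3.4584270 − (-7.1392829)·(-3.8415730)/(-41.3292829) = 4.1220261;  |Δ| = 0.6635991
g(4.1220261) = -2.1089008
r4 = 4.1220261 − (-2.1089008)·(0.6635991)/(5.0303822) = 4.4002286;  |Δ| = 0.2782025
g(4.4002286) = 0.2620115
r5 = 4.4002286 − 0.2620115·(0.2782025)/(2.3709123) = 4.3694842;  |Δ| = 0.0307444
g(4.3694842) = -0.0076079
r6 = 4.3694842 − (-0.0076079)·(-0.0307444)/(-0.2696195) = 4.3703517;  |Δ| = 0.0008675
|r6 − r5| = 0.0008675 < 10^{-2}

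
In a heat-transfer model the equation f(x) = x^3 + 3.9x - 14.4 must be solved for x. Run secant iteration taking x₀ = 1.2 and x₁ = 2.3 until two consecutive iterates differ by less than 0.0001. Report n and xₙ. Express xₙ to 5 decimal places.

n = 6, xₙ = 1.90886

f(1.2) = -7.9920000, f(2.3) = 6.7370000
x₂ = 2.3000000 − 6.7370000·(1.1000000)/(14.7290000) = 1.7968633;  |Δ| = 0.5031367
f(1.7968633) = -1.5906683
x₃ = 1.7968633 − (-1.5906683)·(-0.5031367)/(-8.3276683) = 1.8929675;  |Δ| = 0.0961042
f(1.8929675) = -0.2343073
x₄ = 1.8929675 − (-0.2343073)·(0.0961042)/(1.3563610) = 1.9095692;  |Δ| = 0.0166017
f(1.9095692) = 0.0104771
x₅ = 1.9095692 − 0.0104771·(0.0166017)/(0.2447844) = 1.9088586;  |Δ| = 0.0007106
f(1.9088586) = -0.0000645
x₆ = 1.9088586 − (-0.0000645)·(-0.0007106)/(-0.0105416) = 1.9088630;  |Δ| = 0.0000043
|x₆ − x₅| = 0.0000043 < 0.0001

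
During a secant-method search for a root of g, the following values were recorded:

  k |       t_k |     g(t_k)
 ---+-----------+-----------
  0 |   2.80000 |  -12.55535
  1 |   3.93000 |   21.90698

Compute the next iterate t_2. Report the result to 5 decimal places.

t_2 = 3.93000 − 21.90698·(3.93000 − 2.80000) / (21.90698 − (-12.55535))
   = 3.93000 − (24.7548874)/(34.4623300) = 3.2116827

3.21168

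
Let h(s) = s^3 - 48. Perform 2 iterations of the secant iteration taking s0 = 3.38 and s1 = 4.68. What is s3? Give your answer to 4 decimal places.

3.6189

h(3.38) = -9.385528, h(4.68) = 54.503232
s2 = 4.680000 − 54.503232·(4.680000 − 3.380000) / (54.503232 − (-9.385528)) = 4.680000 − (70.854202)/(63.888760) = 3.570975
h(3.570975) = -2.463400
s3 = 3.570975 − (-2.463400)·(3.570975 − 4.680000) / (-2.463400 − 54.503232) = 3.570975 − (2.731971)/(-56.966632) = 3.618933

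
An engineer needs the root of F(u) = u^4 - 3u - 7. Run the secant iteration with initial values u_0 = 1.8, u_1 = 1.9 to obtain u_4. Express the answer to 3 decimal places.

1.886

F(1.8) = -1.90240, F(1.9) = 0.33210
u_2 = 1.90000 − 0.33210·(1.90000 − 1.80000) / (0.33210 − (-1.90240)) = 1.90000 − (0.03321)/(2.23450) = 1.88514
F(1.88514) = -0.02632
u_3 = 1.88514 − (-0.02632)·(1.88514 − 1.90000) / (-0.02632 − 0.33210) = 1.88514 − (0.00039)/(-0.35842) = 1.88623
F(1.88623) = -0.00032
u_4 = 1.88623 − (-0.00032)·(1.88623 − 1.88514) / (-0.00032 − (-0.02632)) = 1.88623 − (0.00000)/(0.02600) = 1.88624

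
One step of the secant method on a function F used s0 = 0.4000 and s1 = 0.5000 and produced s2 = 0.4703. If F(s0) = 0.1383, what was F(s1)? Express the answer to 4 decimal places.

The secant line through (0.4000, 0.1383) and (0.5000, F(s1)) crosses zero at s2 = 0.4703.
So (0.4000, 0.1383), (0.5000, F(s1)), (0.4703, 0) are collinear:
F(s1) = 0.1383 · (0.5000 − 0.4703) / (0.4000 − 0.4703) = 0.1383 · (0.029700)/(-0.070300) = -0.058428

-0.0584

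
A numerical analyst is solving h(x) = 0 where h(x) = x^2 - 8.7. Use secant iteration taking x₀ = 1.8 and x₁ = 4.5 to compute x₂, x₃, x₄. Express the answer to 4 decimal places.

2.6667, 2.8884, 2.9527

h(1.8) = -5.460000, h(4.5) = 11.550000
x₂ = 4.500000 − 11.550000·(4.500000 − 1.800000) / (11.550000 − (-5.460000)) = 4.500000 − (31.185000)/(17.010000) = 2.666667
h(2.666667) = -1.588889
x₃ = 2.666667 − (-1.588889)·(2.666667 − 4.500000) / (-1.588889 − 11.550000) = 2.666667 − (2.912963)/(-13.138889) = 2.888372
h(2.888372) = -0.357307
x₄ = 2.888372 − (-0.357307)·(2.888372 − 2.666667) / (-0.357307 − (-1.588889)) = 2.888372 − (-0.079217)/(1.231582) = 2.952693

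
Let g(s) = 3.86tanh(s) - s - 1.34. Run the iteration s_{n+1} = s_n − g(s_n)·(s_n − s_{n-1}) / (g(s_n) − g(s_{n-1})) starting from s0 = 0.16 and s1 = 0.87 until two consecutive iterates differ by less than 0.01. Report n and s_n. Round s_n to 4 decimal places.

n = 5, s_n = 0.5282

g(0.16) = -0.887617, g(0.87) = 0.497304
s2 = 0.870000 − 0.497304·(0.710000)/(1.384921) = 0.615050;  |Δ| = 0.254950
g(0.615050) = 0.158964
s3 = 0.615050 − 0.158964·(-0.254950)/(-0.338340) = 0.495265;  |Δ| = 0.119785
g(0.495265) = -0.065898
s4 = 0.495265 − (-0.065898)·(-0.119785)/(-0.224862) = 0.530369;  |Δ| = 0.035104
g(0.530369) = 0.004291
s5 = 0.530369 − 0.004291·(0.035104)/(0.070189) = 0.528223;  |Δ| = 0.002146
|s5 − s4| = 0.002146 < 0.01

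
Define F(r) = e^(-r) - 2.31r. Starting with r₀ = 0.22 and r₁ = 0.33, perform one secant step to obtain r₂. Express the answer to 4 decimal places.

F(0.22) = 0.294319, F(0.33) = -0.043376
r₂ = 0.330000 − (-0.043376)·(0.330000 − 0.220000) / (-0.043376 − 0.294319) = 0.330000 − (-0.004771)/(-0.337695) = 0.315871

0.3159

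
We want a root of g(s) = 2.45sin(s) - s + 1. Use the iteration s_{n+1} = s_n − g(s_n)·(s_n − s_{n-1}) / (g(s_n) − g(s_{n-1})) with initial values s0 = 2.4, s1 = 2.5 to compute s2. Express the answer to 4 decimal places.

g(2.4) = 0.254885, g(2.5) = -0.033743
s2 = 2.500000 − (-0.033743)·(2.500000 − 2.400000) / (-0.033743 − 0.254885) = 2.500000 − (-0.003374)/(-0.288628) = 2.488309

2.4883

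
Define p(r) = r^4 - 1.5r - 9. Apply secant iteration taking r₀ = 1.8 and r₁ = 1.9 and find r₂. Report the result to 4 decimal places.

p(1.8) = -1.202400, p(1.9) = 1.182100
r₂ = 1.900000 − 1.182100·(1.900000 − 1.800000) / (1.182100 − (-1.202400)) = 1.900000 − (0.118210)/(2.384500) = 1.850426

1.8504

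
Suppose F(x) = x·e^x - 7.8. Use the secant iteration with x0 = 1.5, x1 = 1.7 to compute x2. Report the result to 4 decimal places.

F(1.5) = -1.077466, F(1.7) = 1.505711
x2 = 1.700000 − 1.505711·(1.700000 − 1.500000) / (1.505711 − (-1.077466)) = 1.700000 − (0.301142)/(2.583177) = 1.583422

1.5834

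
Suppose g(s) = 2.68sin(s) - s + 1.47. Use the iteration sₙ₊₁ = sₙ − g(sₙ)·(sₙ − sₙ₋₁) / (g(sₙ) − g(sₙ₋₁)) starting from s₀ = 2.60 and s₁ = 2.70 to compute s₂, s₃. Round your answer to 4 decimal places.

2.6748, 2.6752

g(2.60) = 0.251544, g(2.70) = -0.084622
s₂ = 2.700000 − (-0.084622)·(2.700000 − 2.600000) / (-0.084622 − 0.251544) = 2.700000 − (-0.008462)/(-0.336166) = 2.674827
g(2.674827) = 0.001173
s₃ = 2.674827 − 0.001173·(2.674827 − 2.700000) / (0.001173 − (-0.084622)) = 2.674827 − (-0.000030)/(0.085795) = 2.675171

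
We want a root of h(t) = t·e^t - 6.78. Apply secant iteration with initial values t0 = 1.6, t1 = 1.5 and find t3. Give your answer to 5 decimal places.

h(1.6) = 1.1448519, h(1.5) = -0.0574664
t2 = 1.5000000 − (-0.0574664)·(1.5000000 − 1.6000000) / (-0.0574664 − 1.1448519) = 1.5000000 − (0.0057466)/(-1.2023183) = 1.5047796
h(1.5047796) = -0.0037348
t3 = 1.5047796 − (-0.0037348)·(1.5047796 − 1.5000000) / (-0.0037348 − (-0.0574664)) = 1.5047796 − (-0.0000179)/(0.0537316) = 1.5051119

1.50511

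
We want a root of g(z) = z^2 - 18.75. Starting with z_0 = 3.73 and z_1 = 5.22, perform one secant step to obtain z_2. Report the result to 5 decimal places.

g(3.73) = -4.8371000, g(5.22) = 8.4984000
z_2 = 5.2200000 − 8.4984000·(5.2200000 − 3.7300000) / (8.4984000 − (-4.8371000)) = 5.2200000 − (12.6626160)/(13.3355000) = 4.2704581

4.27046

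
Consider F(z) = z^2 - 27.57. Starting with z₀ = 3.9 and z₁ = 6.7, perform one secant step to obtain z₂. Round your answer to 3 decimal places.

F(3.9) = -12.36000, F(6.7) = 17.32000
z₂ = 6.70000 − 17.32000·(6.70000 − 3.90000) / (17.32000 − (-12.36000)) = 6.70000 − (48.49600)/(29.68000) = 5.06604

5.066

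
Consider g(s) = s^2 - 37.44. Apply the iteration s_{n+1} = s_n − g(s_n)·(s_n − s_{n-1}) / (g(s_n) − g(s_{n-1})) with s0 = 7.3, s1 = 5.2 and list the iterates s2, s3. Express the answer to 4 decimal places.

6.0320, 6.1259

g(7.3) = 15.850000, g(5.2) = -10.400000
s2 = 5.200000 − (-10.400000)·(5.200000 − 7.300000) / (-10.400000 − 15.850000) = 5.200000 − (21.840000)/(-26.250000) = 6.032000
g(6.032000) = -1.054976
s3 = 6.032000 − (-1.054976)·(6.032000 − 5.200000) / (-1.054976 − (-10.400000)) = 6.032000 − (-0.877740)/(9.345024) = 6.125926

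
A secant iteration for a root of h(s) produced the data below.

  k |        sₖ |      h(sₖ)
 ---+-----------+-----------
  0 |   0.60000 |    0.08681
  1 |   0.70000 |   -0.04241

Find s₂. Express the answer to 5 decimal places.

0.66718

s₂ = 0.70000 − (-0.04241)·(0.70000 − 0.60000) / (-0.04241 − 0.08681)
   = 0.70000 − (-0.0042410)/(-0.1292200) = 0.6671800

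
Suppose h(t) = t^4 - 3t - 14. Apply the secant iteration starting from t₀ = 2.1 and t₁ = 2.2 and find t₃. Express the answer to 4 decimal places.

2.1245

h(2.1) = -0.851900, h(2.2) = 2.825600
t₂ = 2.200000 − 2.825600·(2.200000 − 2.100000) / (2.825600 − (-0.851900)) = 2.200000 − (0.282560)/(3.677500) = 2.123165
h(2.123165) = -0.048960
t₃ = 2.123165 − (-0.048960)·(2.123165 − 2.200000) / (-0.048960 − 2.825600) = 2.123165 − (0.003762)/(-2.874560) = 2.124474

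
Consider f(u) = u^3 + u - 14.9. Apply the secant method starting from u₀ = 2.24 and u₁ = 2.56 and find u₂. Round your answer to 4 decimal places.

2.3176

f(2.24) = -1.420576, f(2.56) = 4.437216
u₂ = 2.560000 − 4.437216·(2.560000 − 2.240000) / (4.437216 − (-1.420576)) = 2.560000 − (1.419909)/(5.857792) = 2.317603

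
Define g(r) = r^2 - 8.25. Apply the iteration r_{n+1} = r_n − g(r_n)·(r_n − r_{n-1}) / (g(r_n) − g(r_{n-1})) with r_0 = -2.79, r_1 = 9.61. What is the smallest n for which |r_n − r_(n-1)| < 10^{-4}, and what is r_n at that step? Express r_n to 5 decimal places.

n = 7, r_n = -2.87228

g(-2.79) = -0.4659000, g(9.61) = 84.1021000
r_2 = 9.6100000 − 84.1021000·(12.4000000)/(84.5680000) = -2.7216862;  |Δ| = 12.3316862
g(-2.7216862) = -0.8424241
r_3 = -2.7216862 − (-0.8424241)·(-12.3316862)/(-84.9445241) = -2.5993886;  |Δ| = 0.1222976
g(-2.5993886) = -1.4931787
r_4 = -2.5993886 − (-1.4931787)·(0.1222976)/(-0.6507546) = -2.8800046;  |Δ| = 0.2806160
g(-2.8800046) = 0.0444267
r_5 = -2.8800046 − 0.0444267·(-0.2806160)/(1.5376054) = -2.8718967;  |Δ| = 0.0081080
g(-2.8718967) = -0.0022095
r_6 = -2.8718967 − (-0.0022095)·(0.0081080)/(-0.0466362) = -2.8722808;  |Δ| = 0.0003841
g(-2.8722808) = -0.0000030
r_7 = -2.8722808 − (-0.0000030)·(-0.0003841)/(0.0022065) = -2.8722813;  |Δ| = 0.0000005
|r_7 − r_6| = 0.0000005 < 10^{-4}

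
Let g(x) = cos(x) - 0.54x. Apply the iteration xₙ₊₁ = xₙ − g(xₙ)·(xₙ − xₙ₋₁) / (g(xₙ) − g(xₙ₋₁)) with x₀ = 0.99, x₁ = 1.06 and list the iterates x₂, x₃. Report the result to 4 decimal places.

1.0001, 1.0002

g(0.99) = 0.014090, g(1.06) = -0.083528
x₂ = 1.060000 − (-0.083528)·(1.060000 − 0.990000) / (-0.083528 − 0.014090) = 1.060000 − (-0.005847)/(-0.097618) = 1.000104
g(1.000104) = 0.000159
x₃ = 1.000104 − 0.000159·(1.000104 − 1.060000) / (0.000159 − (-0.083528)) = 1.000104 − (-0.000010)/(0.083687) = 1.000218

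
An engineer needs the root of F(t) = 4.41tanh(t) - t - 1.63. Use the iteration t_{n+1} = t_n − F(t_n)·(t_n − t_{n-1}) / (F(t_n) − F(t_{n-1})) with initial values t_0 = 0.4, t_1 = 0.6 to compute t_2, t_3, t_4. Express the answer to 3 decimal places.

0.544, 0.538, 0.538

F(0.4) = -0.35443, F(0.6) = 0.13839
t_2 = 0.60000 − 0.13839·(0.60000 − 0.40000) / (0.13839 − (-0.35443)) = 0.60000 − (0.02768)/(0.49281) = 0.54384
F(0.54384) = 0.01303
t_3 = 0.54384 − 0.01303·(0.54384 − 0.60000) / (0.01303 − 0.13839) = 0.54384 − (-0.00073)/(-0.12536) = 0.53800
F(0.53800) = -0.00060
t_4 = 0.53800 − (-0.00060)·(0.53800 − 0.54384) / (-0.00060 − 0.01303) = 0.53800 − (0.00000)/(-0.01363) = 0.53826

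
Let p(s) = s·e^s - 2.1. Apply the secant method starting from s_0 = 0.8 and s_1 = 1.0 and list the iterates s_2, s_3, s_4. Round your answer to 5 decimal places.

p(0.8) = -0.3195673, p(1.0) = 0.6182818
s_2 = 1.0000000 − 0.6182818·(1.0000000 − 0.8000000) / (0.6182818 − (-0.3195673)) = 1.0000000 − (0.1236564)/(0.9378491) = 0.8681490
p(0.8681490) = -0.0316379
s_3 = 0.8681490 − (-0.0316379)·(0.8681490 − 1.0000000) / (-0.0316379 − 0.6182818) = 0.8681490 − (0.0041715)/(-0.6499198) = 0.8745674
p(0.8745674) = -0.0029290
s_4 = 0.8745674 − (-0.0029290)·(0.8745674 − 0.8681490) / (-0.0029290 − (-0.0316379)) = 0.8745674 − (-0.0000188)/(0.0287089) = 0.8752223

0.86815, 0.87457, 0.87522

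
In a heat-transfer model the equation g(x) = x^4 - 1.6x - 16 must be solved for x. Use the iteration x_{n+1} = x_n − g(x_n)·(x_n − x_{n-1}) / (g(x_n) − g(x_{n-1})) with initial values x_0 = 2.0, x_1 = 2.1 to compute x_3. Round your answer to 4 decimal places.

g(2.0) = -3.200000, g(2.1) = 0.088100
x_2 = 2.100000 − 0.088100·(2.100000 − 2.000000) / (0.088100 − (-3.200000)) = 2.100000 − (0.008810)/(3.288100) = 2.097321
g(2.097321) = -0.006677
x_3 = 2.097321 − (-0.006677)·(2.097321 − 2.100000) / (-0.006677 − 0.088100) = 2.097321 − (0.000018)/(-0.094777) = 2.097509

2.0975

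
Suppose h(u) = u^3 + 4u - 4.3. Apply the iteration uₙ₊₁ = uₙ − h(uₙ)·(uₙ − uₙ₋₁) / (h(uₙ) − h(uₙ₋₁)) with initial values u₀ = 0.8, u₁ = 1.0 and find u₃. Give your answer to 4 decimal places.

h(0.8) = -0.588000, h(1.0) = 0.700000
u₂ = 1.000000 − 0.700000·(1.000000 − 0.800000) / (0.700000 − (-0.588000)) = 1.000000 − (0.140000)/(1.288000) = 0.891304
h(0.891304) = -0.026710
u₃ = 0.891304 − (-0.026710)·(0.891304 − 1.000000) / (-0.026710 − 0.700000) = 0.891304 − (0.002903)/(-0.726710) = 0.895299

0.8953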